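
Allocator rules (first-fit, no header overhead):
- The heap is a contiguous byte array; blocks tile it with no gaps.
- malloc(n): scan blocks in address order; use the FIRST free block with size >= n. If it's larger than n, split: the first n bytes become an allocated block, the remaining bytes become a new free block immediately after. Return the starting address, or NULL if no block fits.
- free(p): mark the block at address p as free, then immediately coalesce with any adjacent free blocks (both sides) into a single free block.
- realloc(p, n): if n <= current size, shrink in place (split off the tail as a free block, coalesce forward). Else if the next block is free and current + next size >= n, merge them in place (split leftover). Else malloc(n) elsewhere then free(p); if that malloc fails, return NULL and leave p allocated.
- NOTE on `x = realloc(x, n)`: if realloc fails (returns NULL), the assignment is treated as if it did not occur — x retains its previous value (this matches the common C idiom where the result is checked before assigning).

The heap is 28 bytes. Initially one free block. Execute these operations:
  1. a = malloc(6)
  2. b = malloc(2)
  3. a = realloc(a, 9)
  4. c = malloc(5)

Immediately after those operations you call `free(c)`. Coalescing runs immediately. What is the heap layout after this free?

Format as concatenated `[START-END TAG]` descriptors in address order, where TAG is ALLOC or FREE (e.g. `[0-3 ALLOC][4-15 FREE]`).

Answer: [0-5 FREE][6-7 ALLOC][8-16 ALLOC][17-27 FREE]

Derivation:
Op 1: a = malloc(6) -> a = 0; heap: [0-5 ALLOC][6-27 FREE]
Op 2: b = malloc(2) -> b = 6; heap: [0-5 ALLOC][6-7 ALLOC][8-27 FREE]
Op 3: a = realloc(a, 9) -> a = 8; heap: [0-5 FREE][6-7 ALLOC][8-16 ALLOC][17-27 FREE]
Op 4: c = malloc(5) -> c = 0; heap: [0-4 ALLOC][5-5 FREE][6-7 ALLOC][8-16 ALLOC][17-27 FREE]
free(c): c = 0 -> block [0-4 ALLOC]; mark free, coalesce with adjacent free neighbors -> [0-5 FREE][6-7 ALLOC][8-16 ALLOC][17-27 FREE]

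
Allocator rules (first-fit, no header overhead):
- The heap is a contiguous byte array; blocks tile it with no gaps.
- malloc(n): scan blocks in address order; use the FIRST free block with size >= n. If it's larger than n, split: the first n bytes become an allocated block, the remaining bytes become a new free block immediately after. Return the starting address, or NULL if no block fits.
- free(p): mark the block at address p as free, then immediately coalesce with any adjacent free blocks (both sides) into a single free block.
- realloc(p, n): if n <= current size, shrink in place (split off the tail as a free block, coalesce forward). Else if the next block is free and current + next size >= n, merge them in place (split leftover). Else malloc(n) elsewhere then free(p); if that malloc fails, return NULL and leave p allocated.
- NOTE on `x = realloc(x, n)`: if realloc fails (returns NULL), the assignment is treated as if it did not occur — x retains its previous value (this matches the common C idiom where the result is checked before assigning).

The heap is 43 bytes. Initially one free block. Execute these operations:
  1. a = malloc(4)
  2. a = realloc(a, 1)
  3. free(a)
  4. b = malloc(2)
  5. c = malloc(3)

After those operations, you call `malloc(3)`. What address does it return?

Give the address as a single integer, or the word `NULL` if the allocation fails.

Op 1: a = malloc(4) -> a = 0; heap: [0-3 ALLOC][4-42 FREE]
Op 2: a = realloc(a, 1) -> a = 0; heap: [0-0 ALLOC][1-42 FREE]
Op 3: free(a) -> (freed a); heap: [0-42 FREE]
Op 4: b = malloc(2) -> b = 0; heap: [0-1 ALLOC][2-42 FREE]
Op 5: c = malloc(3) -> c = 2; heap: [0-1 ALLOC][2-4 ALLOC][5-42 FREE]
malloc(3): first-fit scan over [0-1 ALLOC][2-4 ALLOC][5-42 FREE] -> 5

Answer: 5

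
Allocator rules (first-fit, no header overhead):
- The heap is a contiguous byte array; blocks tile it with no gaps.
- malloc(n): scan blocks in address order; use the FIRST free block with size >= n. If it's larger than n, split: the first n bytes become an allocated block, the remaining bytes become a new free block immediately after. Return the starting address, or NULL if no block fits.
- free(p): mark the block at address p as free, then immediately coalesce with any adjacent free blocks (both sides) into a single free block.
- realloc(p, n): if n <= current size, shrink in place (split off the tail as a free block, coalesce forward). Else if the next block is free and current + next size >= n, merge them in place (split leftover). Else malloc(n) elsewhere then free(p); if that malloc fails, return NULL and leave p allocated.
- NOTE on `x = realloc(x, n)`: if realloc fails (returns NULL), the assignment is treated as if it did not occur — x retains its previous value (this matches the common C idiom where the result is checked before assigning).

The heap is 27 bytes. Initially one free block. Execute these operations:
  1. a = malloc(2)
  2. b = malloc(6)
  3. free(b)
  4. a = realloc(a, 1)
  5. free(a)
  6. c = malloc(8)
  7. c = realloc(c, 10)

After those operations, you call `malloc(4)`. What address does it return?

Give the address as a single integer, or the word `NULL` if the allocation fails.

Answer: 10

Derivation:
Op 1: a = malloc(2) -> a = 0; heap: [0-1 ALLOC][2-26 FREE]
Op 2: b = malloc(6) -> b = 2; heap: [0-1 ALLOC][2-7 ALLOC][8-26 FREE]
Op 3: free(b) -> (freed b); heap: [0-1 ALLOC][2-26 FREE]
Op 4: a = realloc(a, 1) -> a = 0; heap: [0-0 ALLOC][1-26 FREE]
Op 5: free(a) -> (freed a); heap: [0-26 FREE]
Op 6: c = malloc(8) -> c = 0; heap: [0-7 ALLOC][8-26 FREE]
Op 7: c = realloc(c, 10) -> c = 0; heap: [0-9 ALLOC][10-26 FREE]
malloc(4): first-fit scan over [0-9 ALLOC][10-26 FREE] -> 10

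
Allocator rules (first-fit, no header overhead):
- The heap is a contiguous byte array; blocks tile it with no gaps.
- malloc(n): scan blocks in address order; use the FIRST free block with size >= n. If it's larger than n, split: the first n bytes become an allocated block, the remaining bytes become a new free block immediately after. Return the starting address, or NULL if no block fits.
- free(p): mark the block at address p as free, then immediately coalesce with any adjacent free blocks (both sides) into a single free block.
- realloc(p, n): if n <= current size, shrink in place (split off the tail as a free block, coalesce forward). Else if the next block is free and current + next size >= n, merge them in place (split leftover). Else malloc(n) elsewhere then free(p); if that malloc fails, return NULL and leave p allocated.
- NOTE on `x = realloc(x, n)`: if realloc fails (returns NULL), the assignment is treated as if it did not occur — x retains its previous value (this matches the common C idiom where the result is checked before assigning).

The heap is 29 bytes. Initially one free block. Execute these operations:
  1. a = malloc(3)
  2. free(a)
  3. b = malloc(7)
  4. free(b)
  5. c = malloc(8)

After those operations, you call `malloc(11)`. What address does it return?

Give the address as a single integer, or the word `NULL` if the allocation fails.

Op 1: a = malloc(3) -> a = 0; heap: [0-2 ALLOC][3-28 FREE]
Op 2: free(a) -> (freed a); heap: [0-28 FREE]
Op 3: b = malloc(7) -> b = 0; heap: [0-6 ALLOC][7-28 FREE]
Op 4: free(b) -> (freed b); heap: [0-28 FREE]
Op 5: c = malloc(8) -> c = 0; heap: [0-7 ALLOC][8-28 FREE]
malloc(11): first-fit scan over [0-7 ALLOC][8-28 FREE] -> 8

Answer: 8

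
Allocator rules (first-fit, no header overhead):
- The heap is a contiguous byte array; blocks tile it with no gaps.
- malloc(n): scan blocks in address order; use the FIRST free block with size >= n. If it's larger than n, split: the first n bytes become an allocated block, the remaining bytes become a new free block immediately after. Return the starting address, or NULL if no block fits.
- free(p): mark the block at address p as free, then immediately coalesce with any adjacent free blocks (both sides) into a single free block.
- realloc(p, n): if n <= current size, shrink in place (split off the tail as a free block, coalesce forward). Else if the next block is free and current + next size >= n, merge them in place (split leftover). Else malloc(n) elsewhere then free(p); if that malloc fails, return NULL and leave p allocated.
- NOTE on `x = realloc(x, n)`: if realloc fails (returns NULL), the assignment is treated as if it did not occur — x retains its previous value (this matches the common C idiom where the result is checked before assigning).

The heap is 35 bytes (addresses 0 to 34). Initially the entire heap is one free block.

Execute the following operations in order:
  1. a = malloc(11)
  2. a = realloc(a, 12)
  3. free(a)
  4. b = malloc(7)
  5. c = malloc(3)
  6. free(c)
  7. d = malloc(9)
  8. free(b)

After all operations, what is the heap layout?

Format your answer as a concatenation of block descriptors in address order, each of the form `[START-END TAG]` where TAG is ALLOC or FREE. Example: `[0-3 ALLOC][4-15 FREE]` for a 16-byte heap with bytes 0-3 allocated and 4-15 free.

Answer: [0-6 FREE][7-15 ALLOC][16-34 FREE]

Derivation:
Op 1: a = malloc(11) -> a = 0; heap: [0-10 ALLOC][11-34 FREE]
Op 2: a = realloc(a, 12) -> a = 0; heap: [0-11 ALLOC][12-34 FREE]
Op 3: free(a) -> (freed a); heap: [0-34 FREE]
Op 4: b = malloc(7) -> b = 0; heap: [0-6 ALLOC][7-34 FREE]
Op 5: c = malloc(3) -> c = 7; heap: [0-6 ALLOC][7-9 ALLOC][10-34 FREE]
Op 6: free(c) -> (freed c); heap: [0-6 ALLOC][7-34 FREE]
Op 7: d = malloc(9) -> d = 7; heap: [0-6 ALLOC][7-15 ALLOC][16-34 FREE]
Op 8: free(b) -> (freed b); heap: [0-6 FREE][7-15 ALLOC][16-34 FREE]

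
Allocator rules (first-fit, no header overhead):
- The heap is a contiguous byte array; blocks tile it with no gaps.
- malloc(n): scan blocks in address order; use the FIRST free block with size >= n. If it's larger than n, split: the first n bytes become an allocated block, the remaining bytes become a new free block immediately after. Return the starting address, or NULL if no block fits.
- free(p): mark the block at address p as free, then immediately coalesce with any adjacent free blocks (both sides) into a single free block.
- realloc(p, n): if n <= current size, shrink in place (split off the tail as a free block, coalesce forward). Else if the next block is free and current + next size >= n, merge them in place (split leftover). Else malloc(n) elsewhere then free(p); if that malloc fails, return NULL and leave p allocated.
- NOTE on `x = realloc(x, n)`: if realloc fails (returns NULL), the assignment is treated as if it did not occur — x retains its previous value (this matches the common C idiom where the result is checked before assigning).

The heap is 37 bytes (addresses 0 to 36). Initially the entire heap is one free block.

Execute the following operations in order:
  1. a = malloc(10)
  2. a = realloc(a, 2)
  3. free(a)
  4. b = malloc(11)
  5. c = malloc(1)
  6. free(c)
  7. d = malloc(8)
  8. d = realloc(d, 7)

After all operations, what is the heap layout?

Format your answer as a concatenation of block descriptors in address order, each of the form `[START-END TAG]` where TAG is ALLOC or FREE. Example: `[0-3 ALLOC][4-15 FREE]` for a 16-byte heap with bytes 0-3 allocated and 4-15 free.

Op 1: a = malloc(10) -> a = 0; heap: [0-9 ALLOC][10-36 FREE]
Op 2: a = realloc(a, 2) -> a = 0; heap: [0-1 ALLOC][2-36 FREE]
Op 3: free(a) -> (freed a); heap: [0-36 FREE]
Op 4: b = malloc(11) -> b = 0; heap: [0-10 ALLOC][11-36 FREE]
Op 5: c = malloc(1) -> c = 11; heap: [0-10 ALLOC][11-11 ALLOC][12-36 FREE]
Op 6: free(c) -> (freed c); heap: [0-10 ALLOC][11-36 FREE]
Op 7: d = malloc(8) -> d = 11; heap: [0-10 ALLOC][11-18 ALLOC][19-36 FREE]
Op 8: d = realloc(d, 7) -> d = 11; heap: [0-10 ALLOC][11-17 ALLOC][18-36 FREE]

Answer: [0-10 ALLOC][11-17 ALLOC][18-36 FREE]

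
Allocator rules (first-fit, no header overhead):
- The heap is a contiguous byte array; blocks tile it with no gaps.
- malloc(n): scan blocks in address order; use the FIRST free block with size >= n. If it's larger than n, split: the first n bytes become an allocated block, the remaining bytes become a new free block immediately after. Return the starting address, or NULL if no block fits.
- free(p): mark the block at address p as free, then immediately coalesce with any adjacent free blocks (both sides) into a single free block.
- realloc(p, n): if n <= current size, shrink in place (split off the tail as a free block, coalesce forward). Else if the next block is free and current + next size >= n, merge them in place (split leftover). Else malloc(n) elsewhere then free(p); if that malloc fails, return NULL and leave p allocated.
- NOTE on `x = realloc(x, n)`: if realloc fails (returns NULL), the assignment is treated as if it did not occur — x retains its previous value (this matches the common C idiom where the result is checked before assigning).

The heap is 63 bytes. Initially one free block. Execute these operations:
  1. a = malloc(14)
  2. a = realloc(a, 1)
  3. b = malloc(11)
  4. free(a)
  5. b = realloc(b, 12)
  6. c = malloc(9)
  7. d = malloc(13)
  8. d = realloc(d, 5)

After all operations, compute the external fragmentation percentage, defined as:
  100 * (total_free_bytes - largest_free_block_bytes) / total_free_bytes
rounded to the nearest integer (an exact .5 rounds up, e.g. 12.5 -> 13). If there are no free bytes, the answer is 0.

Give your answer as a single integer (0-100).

Op 1: a = malloc(14) -> a = 0; heap: [0-13 ALLOC][14-62 FREE]
Op 2: a = realloc(a, 1) -> a = 0; heap: [0-0 ALLOC][1-62 FREE]
Op 3: b = malloc(11) -> b = 1; heap: [0-0 ALLOC][1-11 ALLOC][12-62 FREE]
Op 4: free(a) -> (freed a); heap: [0-0 FREE][1-11 ALLOC][12-62 FREE]
Op 5: b = realloc(b, 12) -> b = 1; heap: [0-0 FREE][1-12 ALLOC][13-62 FREE]
Op 6: c = malloc(9) -> c = 13; heap: [0-0 FREE][1-12 ALLOC][13-21 ALLOC][22-62 FREE]
Op 7: d = malloc(13) -> d = 22; heap: [0-0 FREE][1-12 ALLOC][13-21 ALLOC][22-34 ALLOC][35-62 FREE]
Op 8: d = realloc(d, 5) -> d = 22; heap: [0-0 FREE][1-12 ALLOC][13-21 ALLOC][22-26 ALLOC][27-62 FREE]
Free blocks: [1 36] total_free=37 largest=36 -> 100*(37-36)/37 = 100/37 ≈ 2.703 -> rounds to 3

Answer: 3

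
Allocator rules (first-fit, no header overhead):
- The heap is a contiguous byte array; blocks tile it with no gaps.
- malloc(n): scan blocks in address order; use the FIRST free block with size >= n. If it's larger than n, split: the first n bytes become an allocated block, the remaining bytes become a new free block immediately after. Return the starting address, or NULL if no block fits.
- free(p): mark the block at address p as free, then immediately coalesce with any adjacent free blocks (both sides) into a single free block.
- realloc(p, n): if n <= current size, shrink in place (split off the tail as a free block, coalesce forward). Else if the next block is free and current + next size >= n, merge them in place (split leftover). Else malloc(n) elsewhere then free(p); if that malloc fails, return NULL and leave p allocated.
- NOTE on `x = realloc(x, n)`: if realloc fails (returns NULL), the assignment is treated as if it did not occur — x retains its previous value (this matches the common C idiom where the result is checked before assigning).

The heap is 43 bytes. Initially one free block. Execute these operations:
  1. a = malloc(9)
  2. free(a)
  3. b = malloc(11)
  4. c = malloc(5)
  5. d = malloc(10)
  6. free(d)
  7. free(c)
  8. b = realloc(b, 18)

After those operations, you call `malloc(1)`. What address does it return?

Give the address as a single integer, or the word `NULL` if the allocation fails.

Answer: 18

Derivation:
Op 1: a = malloc(9) -> a = 0; heap: [0-8 ALLOC][9-42 FREE]
Op 2: free(a) -> (freed a); heap: [0-42 FREE]
Op 3: b = malloc(11) -> b = 0; heap: [0-10 ALLOC][11-42 FREE]
Op 4: c = malloc(5) -> c = 11; heap: [0-10 ALLOC][11-15 ALLOC][16-42 FREE]
Op 5: d = malloc(10) -> d = 16; heap: [0-10 ALLOC][11-15 ALLOC][16-25 ALLOC][26-42 FREE]
Op 6: free(d) -> (freed d); heap: [0-10 ALLOC][11-15 ALLOC][16-42 FREE]
Op 7: free(c) -> (freed c); heap: [0-10 ALLOC][11-42 FREE]
Op 8: b = realloc(b, 18) -> b = 0; heap: [0-17 ALLOC][18-42 FREE]
malloc(1): first-fit scan over [0-17 ALLOC][18-42 FREE] -> 18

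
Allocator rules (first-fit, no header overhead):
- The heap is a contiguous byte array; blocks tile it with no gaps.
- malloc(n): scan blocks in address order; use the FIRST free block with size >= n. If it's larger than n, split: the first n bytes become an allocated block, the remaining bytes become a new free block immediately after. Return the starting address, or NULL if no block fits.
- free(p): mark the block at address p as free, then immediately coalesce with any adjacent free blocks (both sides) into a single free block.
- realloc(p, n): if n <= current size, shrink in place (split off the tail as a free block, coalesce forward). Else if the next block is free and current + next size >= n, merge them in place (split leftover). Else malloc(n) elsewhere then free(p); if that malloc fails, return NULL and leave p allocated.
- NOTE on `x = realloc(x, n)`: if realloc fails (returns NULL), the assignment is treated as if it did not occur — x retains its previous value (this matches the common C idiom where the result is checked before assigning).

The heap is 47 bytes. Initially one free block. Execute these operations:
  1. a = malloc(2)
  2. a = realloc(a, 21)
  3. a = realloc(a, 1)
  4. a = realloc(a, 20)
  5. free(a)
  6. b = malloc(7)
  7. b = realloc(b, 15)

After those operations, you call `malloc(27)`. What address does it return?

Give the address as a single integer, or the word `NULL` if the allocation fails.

Op 1: a = malloc(2) -> a = 0; heap: [0-1 ALLOC][2-46 FREE]
Op 2: a = realloc(a, 21) -> a = 0; heap: [0-20 ALLOC][21-46 FREE]
Op 3: a = realloc(a, 1) -> a = 0; heap: [0-0 ALLOC][1-46 FREE]
Op 4: a = realloc(a, 20) -> a = 0; heap: [0-19 ALLOC][20-46 FREE]
Op 5: free(a) -> (freed a); heap: [0-46 FREE]
Op 6: b = malloc(7) -> b = 0; heap: [0-6 ALLOC][7-46 FREE]
Op 7: b = realloc(b, 15) -> b = 0; heap: [0-14 ALLOC][15-46 FREE]
malloc(27): first-fit scan over [0-14 ALLOC][15-46 FREE] -> 15

Answer: 15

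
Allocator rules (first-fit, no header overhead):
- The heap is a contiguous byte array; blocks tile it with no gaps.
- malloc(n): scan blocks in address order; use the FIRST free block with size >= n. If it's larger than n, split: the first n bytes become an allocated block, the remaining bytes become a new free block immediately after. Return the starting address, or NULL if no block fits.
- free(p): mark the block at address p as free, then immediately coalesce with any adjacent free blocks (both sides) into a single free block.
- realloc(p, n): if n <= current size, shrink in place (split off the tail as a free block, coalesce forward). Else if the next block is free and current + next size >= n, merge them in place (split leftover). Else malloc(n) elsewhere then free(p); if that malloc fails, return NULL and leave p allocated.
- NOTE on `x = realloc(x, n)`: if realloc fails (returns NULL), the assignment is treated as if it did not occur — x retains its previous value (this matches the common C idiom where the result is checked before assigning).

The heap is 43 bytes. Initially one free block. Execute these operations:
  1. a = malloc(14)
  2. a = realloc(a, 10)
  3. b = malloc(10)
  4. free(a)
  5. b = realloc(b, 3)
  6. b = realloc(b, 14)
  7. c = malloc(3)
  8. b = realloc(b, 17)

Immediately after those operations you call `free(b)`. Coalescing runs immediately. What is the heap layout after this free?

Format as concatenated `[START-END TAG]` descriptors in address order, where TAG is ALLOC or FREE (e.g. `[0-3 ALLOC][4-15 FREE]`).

Answer: [0-2 ALLOC][3-42 FREE]

Derivation:
Op 1: a = malloc(14) -> a = 0; heap: [0-13 ALLOC][14-42 FREE]
Op 2: a = realloc(a, 10) -> a = 0; heap: [0-9 ALLOC][10-42 FREE]
Op 3: b = malloc(10) -> b = 10; heap: [0-9 ALLOC][10-19 ALLOC][20-42 FREE]
Op 4: free(a) -> (freed a); heap: [0-9 FREE][10-19 ALLOC][20-42 FREE]
Op 5: b = realloc(b, 3) -> b = 10; heap: [0-9 FREE][10-12 ALLOC][13-42 FREE]
Op 6: b = realloc(b, 14) -> b = 10; heap: [0-9 FREE][10-23 ALLOC][24-42 FREE]
Op 7: c = malloc(3) -> c = 0; heap: [0-2 ALLOC][3-9 FREE][10-23 ALLOC][24-42 FREE]
Op 8: b = realloc(b, 17) -> b = 10; heap: [0-2 ALLOC][3-9 FREE][10-26 ALLOC][27-42 FREE]
free(b): b = 10 -> block [10-26 ALLOC]; mark free, coalesce with adjacent free neighbors -> [0-2 ALLOC][3-42 FREE]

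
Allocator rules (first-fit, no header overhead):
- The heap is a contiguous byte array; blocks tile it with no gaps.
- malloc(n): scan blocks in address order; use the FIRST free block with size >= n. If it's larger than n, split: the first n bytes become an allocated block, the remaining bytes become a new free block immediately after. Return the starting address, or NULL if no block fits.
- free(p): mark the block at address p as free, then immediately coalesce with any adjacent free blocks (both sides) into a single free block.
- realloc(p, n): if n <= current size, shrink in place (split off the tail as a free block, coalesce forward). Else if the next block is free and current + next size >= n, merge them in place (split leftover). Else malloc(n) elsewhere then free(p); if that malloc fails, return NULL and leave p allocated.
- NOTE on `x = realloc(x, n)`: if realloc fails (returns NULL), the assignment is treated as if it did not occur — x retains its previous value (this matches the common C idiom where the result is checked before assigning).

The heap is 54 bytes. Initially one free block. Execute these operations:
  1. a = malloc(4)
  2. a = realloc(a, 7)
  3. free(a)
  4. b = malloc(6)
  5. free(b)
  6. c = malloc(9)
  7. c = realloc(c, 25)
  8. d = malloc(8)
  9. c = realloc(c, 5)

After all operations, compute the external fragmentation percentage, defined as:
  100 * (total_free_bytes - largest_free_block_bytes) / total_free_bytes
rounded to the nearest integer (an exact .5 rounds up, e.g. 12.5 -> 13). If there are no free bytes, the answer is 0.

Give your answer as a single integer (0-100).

Answer: 49

Derivation:
Op 1: a = malloc(4) -> a = 0; heap: [0-3 ALLOC][4-53 FREE]
Op 2: a = realloc(a, 7) -> a = 0; heap: [0-6 ALLOC][7-53 FREE]
Op 3: free(a) -> (freed a); heap: [0-53 FREE]
Op 4: b = malloc(6) -> b = 0; heap: [0-5 ALLOC][6-53 FREE]
Op 5: free(b) -> (freed b); heap: [0-53 FREE]
Op 6: c = malloc(9) -> c = 0; heap: [0-8 ALLOC][9-53 FREE]
Op 7: c = realloc(c, 25) -> c = 0; heap: [0-24 ALLOC][25-53 FREE]
Op 8: d = malloc(8) -> d = 25; heap: [0-24 ALLOC][25-32 ALLOC][33-53 FREE]
Op 9: c = realloc(c, 5) -> c = 0; heap: [0-4 ALLOC][5-24 FREE][25-32 ALLOC][33-53 FREE]
Free blocks: [20 21] total_free=41 largest=21 -> 100*(41-21)/41 = 2000/41 ≈ 48.780 -> rounds to 49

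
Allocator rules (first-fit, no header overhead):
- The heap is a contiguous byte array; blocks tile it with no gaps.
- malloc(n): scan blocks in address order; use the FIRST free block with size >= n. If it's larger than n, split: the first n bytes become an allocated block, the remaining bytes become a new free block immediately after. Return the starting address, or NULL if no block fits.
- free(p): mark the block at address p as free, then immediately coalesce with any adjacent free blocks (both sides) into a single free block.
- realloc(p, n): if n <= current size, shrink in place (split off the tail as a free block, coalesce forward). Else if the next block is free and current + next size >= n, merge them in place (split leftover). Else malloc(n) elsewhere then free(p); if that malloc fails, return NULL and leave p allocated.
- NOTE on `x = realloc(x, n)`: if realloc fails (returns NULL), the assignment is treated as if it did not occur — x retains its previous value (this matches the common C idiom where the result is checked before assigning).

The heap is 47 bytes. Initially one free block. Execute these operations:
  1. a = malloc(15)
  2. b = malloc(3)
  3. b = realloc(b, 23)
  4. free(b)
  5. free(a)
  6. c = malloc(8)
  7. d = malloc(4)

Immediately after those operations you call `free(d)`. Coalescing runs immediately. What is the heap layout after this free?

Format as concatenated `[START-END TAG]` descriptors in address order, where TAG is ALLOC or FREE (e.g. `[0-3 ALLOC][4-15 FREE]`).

Answer: [0-7 ALLOC][8-46 FREE]

Derivation:
Op 1: a = malloc(15) -> a = 0; heap: [0-14 ALLOC][15-46 FREE]
Op 2: b = malloc(3) -> b = 15; heap: [0-14 ALLOC][15-17 ALLOC][18-46 FREE]
Op 3: b = realloc(b, 23) -> b = 15; heap: [0-14 ALLOC][15-37 ALLOC][38-46 FREE]
Op 4: free(b) -> (freed b); heap: [0-14 ALLOC][15-46 FREE]
Op 5: free(a) -> (freed a); heap: [0-46 FREE]
Op 6: c = malloc(8) -> c = 0; heap: [0-7 ALLOC][8-46 FREE]
Op 7: d = malloc(4) -> d = 8; heap: [0-7 ALLOC][8-11 ALLOC][12-46 FREE]
free(d): d = 8 -> block [8-11 ALLOC]; mark free, coalesce with adjacent free neighbors -> [0-7 ALLOC][8-46 FREE]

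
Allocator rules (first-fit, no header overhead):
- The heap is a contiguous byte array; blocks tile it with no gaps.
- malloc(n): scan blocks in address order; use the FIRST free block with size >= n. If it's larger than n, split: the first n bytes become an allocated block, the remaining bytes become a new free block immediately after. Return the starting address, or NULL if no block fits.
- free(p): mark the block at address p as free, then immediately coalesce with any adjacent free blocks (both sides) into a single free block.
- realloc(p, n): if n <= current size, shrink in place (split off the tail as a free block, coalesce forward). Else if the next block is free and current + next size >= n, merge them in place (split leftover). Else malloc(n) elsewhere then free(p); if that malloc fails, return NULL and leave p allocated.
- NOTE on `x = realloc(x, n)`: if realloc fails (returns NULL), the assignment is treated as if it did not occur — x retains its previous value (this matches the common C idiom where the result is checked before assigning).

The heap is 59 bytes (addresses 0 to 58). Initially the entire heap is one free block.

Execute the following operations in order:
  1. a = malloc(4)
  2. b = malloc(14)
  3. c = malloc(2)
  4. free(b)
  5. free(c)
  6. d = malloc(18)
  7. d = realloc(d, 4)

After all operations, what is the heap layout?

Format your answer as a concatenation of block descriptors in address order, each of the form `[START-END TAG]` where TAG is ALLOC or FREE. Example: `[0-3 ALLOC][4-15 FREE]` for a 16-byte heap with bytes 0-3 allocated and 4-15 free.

Answer: [0-3 ALLOC][4-7 ALLOC][8-58 FREE]

Derivation:
Op 1: a = malloc(4) -> a = 0; heap: [0-3 ALLOC][4-58 FREE]
Op 2: b = malloc(14) -> b = 4; heap: [0-3 ALLOC][4-17 ALLOC][18-58 FREE]
Op 3: c = malloc(2) -> c = 18; heap: [0-3 ALLOC][4-17 ALLOC][18-19 ALLOC][20-58 FREE]
Op 4: free(b) -> (freed b); heap: [0-3 ALLOC][4-17 FREE][18-19 ALLOC][20-58 FREE]
Op 5: free(c) -> (freed c); heap: [0-3 ALLOC][4-58 FREE]
Op 6: d = malloc(18) -> d = 4; heap: [0-3 ALLOC][4-21 ALLOC][22-58 FREE]
Op 7: d = realloc(d, 4) -> d = 4; heap: [0-3 ALLOC][4-7 ALLOC][8-58 FREE]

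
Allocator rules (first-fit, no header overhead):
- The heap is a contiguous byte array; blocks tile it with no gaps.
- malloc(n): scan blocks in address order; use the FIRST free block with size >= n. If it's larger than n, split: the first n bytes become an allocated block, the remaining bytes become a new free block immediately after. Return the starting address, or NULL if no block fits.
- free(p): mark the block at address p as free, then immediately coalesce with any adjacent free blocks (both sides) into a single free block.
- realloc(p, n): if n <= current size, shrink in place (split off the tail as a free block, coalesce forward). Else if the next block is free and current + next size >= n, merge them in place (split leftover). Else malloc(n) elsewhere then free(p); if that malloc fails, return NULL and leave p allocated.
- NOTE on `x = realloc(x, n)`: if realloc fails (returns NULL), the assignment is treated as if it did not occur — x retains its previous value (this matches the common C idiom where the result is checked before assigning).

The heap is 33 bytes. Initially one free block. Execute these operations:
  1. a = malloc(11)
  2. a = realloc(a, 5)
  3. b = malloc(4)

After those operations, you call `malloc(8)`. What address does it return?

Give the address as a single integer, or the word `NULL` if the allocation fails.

Answer: 9

Derivation:
Op 1: a = malloc(11) -> a = 0; heap: [0-10 ALLOC][11-32 FREE]
Op 2: a = realloc(a, 5) -> a = 0; heap: [0-4 ALLOC][5-32 FREE]
Op 3: b = malloc(4) -> b = 5; heap: [0-4 ALLOC][5-8 ALLOC][9-32 FREE]
malloc(8): first-fit scan over [0-4 ALLOC][5-8 ALLOC][9-32 FREE] -> 9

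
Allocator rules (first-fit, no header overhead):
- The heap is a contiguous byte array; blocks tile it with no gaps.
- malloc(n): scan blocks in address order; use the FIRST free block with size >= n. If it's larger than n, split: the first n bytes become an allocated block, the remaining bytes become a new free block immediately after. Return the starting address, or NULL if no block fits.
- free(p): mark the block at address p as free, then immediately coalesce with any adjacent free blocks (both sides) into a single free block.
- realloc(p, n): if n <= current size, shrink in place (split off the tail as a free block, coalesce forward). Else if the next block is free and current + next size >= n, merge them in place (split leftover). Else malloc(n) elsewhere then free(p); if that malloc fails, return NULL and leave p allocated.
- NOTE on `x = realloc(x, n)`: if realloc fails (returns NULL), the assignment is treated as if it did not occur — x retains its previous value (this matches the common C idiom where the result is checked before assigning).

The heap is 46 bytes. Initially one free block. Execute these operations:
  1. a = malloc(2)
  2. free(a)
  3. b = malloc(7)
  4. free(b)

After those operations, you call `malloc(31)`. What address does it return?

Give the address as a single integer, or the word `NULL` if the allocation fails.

Answer: 0

Derivation:
Op 1: a = malloc(2) -> a = 0; heap: [0-1 ALLOC][2-45 FREE]
Op 2: free(a) -> (freed a); heap: [0-45 FREE]
Op 3: b = malloc(7) -> b = 0; heap: [0-6 ALLOC][7-45 FREE]
Op 4: free(b) -> (freed b); heap: [0-45 FREE]
malloc(31): first-fit scan over [0-45 FREE] -> 0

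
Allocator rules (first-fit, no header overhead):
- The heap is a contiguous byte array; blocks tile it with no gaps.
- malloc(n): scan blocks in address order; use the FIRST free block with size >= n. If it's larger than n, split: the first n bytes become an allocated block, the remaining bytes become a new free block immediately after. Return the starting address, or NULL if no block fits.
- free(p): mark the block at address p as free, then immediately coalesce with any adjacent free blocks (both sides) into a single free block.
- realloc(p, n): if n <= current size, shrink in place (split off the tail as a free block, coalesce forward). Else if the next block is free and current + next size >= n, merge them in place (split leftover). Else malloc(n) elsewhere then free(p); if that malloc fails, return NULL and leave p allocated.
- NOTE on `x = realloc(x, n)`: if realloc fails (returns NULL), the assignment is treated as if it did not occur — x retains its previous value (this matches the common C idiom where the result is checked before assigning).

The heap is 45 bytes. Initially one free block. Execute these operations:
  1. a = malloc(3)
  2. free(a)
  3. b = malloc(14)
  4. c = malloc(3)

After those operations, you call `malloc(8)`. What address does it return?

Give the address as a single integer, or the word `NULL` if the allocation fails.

Op 1: a = malloc(3) -> a = 0; heap: [0-2 ALLOC][3-44 FREE]
Op 2: free(a) -> (freed a); heap: [0-44 FREE]
Op 3: b = malloc(14) -> b = 0; heap: [0-13 ALLOC][14-44 FREE]
Op 4: c = malloc(3) -> c = 14; heap: [0-13 ALLOC][14-16 ALLOC][17-44 FREE]
malloc(8): first-fit scan over [0-13 ALLOC][14-16 ALLOC][17-44 FREE] -> 17

Answer: 17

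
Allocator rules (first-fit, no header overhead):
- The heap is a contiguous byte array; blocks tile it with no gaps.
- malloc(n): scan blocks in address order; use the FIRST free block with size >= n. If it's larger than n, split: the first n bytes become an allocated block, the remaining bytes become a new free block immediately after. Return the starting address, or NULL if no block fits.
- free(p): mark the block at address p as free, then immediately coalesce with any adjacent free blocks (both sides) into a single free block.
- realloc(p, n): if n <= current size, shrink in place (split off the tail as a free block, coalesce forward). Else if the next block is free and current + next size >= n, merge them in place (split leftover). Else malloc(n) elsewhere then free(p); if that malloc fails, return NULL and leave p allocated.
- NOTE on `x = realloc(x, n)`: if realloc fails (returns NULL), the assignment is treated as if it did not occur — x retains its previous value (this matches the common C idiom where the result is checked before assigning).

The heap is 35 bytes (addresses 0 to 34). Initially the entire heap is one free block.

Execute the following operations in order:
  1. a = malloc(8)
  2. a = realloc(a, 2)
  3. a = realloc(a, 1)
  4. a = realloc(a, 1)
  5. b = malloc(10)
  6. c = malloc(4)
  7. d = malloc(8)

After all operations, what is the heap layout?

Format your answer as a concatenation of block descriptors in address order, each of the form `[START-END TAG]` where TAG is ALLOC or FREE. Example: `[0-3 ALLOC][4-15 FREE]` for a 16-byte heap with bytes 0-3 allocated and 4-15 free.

Op 1: a = malloc(8) -> a = 0; heap: [0-7 ALLOC][8-34 FREE]
Op 2: a = realloc(a, 2) -> a = 0; heap: [0-1 ALLOC][2-34 FREE]
Op 3: a = realloc(a, 1) -> a = 0; heap: [0-0 ALLOC][1-34 FREE]
Op 4: a = realloc(a, 1) -> a = 0; heap: [0-0 ALLOC][1-34 FREE]
Op 5: b = malloc(10) -> b = 1; heap: [0-0 ALLOC][1-10 ALLOC][11-34 FREE]
Op 6: c = malloc(4) -> c = 11; heap: [0-0 ALLOC][1-10 ALLOC][11-14 ALLOC][15-34 FREE]
Op 7: d = malloc(8) -> d = 15; heap: [0-0 ALLOC][1-10 ALLOC][11-14 ALLOC][15-22 ALLOC][23-34 FREE]

Answer: [0-0 ALLOC][1-10 ALLOC][11-14 ALLOC][15-22 ALLOC][23-34 FREE]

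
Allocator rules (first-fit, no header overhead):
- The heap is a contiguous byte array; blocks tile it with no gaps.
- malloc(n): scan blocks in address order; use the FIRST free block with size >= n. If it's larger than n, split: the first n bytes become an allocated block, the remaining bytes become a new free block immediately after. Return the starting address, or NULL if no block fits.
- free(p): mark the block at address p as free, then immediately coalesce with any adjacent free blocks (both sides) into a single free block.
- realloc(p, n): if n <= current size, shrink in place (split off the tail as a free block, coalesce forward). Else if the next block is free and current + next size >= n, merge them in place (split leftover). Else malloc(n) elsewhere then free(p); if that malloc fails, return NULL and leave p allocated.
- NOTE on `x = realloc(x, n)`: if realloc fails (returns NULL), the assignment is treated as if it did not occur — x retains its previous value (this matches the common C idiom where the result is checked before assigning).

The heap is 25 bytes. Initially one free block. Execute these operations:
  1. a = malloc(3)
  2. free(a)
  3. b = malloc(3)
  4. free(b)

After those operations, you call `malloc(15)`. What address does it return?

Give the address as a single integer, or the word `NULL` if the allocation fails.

Op 1: a = malloc(3) -> a = 0; heap: [0-2 ALLOC][3-24 FREE]
Op 2: free(a) -> (freed a); heap: [0-24 FREE]
Op 3: b = malloc(3) -> b = 0; heap: [0-2 ALLOC][3-24 FREE]
Op 4: free(b) -> (freed b); heap: [0-24 FREE]
malloc(15): first-fit scan over [0-24 FREE] -> 0

Answer: 0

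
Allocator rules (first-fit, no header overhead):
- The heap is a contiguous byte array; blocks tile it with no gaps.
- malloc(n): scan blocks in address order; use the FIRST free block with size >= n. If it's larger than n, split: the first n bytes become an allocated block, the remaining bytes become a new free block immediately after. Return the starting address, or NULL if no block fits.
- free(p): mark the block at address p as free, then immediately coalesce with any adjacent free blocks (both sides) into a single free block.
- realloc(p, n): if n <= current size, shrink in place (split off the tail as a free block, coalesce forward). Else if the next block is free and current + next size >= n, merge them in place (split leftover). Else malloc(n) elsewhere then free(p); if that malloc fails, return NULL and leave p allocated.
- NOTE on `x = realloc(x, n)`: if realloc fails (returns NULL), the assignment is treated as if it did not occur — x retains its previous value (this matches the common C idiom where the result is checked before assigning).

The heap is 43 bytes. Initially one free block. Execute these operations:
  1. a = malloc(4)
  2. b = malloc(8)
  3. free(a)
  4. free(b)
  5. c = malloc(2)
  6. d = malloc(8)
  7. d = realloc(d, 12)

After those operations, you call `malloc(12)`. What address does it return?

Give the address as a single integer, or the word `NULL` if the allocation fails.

Op 1: a = malloc(4) -> a = 0; heap: [0-3 ALLOC][4-42 FREE]
Op 2: b = malloc(8) -> b = 4; heap: [0-3 ALLOC][4-11 ALLOC][12-42 FREE]
Op 3: free(a) -> (freed a); heap: [0-3 FREE][4-11 ALLOC][12-42 FREE]
Op 4: free(b) -> (freed b); heap: [0-42 FREE]
Op 5: c = malloc(2) -> c = 0; heap: [0-1 ALLOC][2-42 FREE]
Op 6: d = malloc(8) -> d = 2; heap: [0-1 ALLOC][2-9 ALLOC][10-42 FREE]
Op 7: d = realloc(d, 12) -> d = 2; heap: [0-1 ALLOC][2-13 ALLOC][14-42 FREE]
malloc(12): first-fit scan over [0-1 ALLOC][2-13 ALLOC][14-42 FREE] -> 14

Answer: 14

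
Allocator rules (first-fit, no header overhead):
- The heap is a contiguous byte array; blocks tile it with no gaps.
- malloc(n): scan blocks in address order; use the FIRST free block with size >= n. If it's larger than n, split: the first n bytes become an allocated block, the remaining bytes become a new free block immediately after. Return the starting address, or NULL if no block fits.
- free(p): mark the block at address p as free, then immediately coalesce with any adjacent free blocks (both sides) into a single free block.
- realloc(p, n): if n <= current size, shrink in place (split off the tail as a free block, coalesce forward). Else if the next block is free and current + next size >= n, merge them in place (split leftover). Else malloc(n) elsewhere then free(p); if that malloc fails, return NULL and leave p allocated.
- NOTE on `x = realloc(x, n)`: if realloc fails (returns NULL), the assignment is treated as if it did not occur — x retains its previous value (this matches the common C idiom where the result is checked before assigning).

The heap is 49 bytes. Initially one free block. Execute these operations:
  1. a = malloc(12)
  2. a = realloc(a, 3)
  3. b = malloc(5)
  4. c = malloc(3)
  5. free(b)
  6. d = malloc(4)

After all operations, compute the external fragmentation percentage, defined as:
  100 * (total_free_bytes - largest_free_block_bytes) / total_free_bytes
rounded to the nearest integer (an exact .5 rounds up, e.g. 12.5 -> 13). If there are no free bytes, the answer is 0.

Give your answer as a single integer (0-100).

Answer: 3

Derivation:
Op 1: a = malloc(12) -> a = 0; heap: [0-11 ALLOC][12-48 FREE]
Op 2: a = realloc(a, 3) -> a = 0; heap: [0-2 ALLOC][3-48 FREE]
Op 3: b = malloc(5) -> b = 3; heap: [0-2 ALLOC][3-7 ALLOC][8-48 FREE]
Op 4: c = malloc(3) -> c = 8; heap: [0-2 ALLOC][3-7 ALLOC][8-10 ALLOC][11-48 FREE]
Op 5: free(b) -> (freed b); heap: [0-2 ALLOC][3-7 FREE][8-10 ALLOC][11-48 FREE]
Op 6: d = malloc(4) -> d = 3; heap: [0-2 ALLOC][3-6 ALLOC][7-7 FREE][8-10 ALLOC][11-48 FREE]
Free blocks: [1 38] total_free=39 largest=38 -> 100*(39-38)/39 = 100/39 ≈ 2.564 -> rounds to 3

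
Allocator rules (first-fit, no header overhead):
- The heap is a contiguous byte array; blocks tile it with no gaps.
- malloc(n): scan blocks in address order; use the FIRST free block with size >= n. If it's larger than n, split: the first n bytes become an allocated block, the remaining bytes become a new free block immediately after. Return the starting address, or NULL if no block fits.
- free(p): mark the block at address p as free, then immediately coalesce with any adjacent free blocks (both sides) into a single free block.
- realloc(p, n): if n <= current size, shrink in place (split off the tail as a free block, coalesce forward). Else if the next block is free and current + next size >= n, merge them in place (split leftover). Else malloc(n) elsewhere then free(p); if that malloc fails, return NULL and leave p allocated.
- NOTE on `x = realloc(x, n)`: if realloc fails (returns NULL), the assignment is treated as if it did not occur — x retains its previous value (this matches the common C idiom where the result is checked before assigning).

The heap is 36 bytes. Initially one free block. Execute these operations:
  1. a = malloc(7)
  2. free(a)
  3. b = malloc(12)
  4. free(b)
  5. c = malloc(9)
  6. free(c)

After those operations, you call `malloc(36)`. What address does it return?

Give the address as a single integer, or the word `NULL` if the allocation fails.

Op 1: a = malloc(7) -> a = 0; heap: [0-6 ALLOC][7-35 FREE]
Op 2: free(a) -> (freed a); heap: [0-35 FREE]
Op 3: b = malloc(12) -> b = 0; heap: [0-11 ALLOC][12-35 FREE]
Op 4: free(b) -> (freed b); heap: [0-35 FREE]
Op 5: c = malloc(9) -> c = 0; heap: [0-8 ALLOC][9-35 FREE]
Op 6: free(c) -> (freed c); heap: [0-35 FREE]
malloc(36): first-fit scan over [0-35 FREE] -> 0

Answer: 0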